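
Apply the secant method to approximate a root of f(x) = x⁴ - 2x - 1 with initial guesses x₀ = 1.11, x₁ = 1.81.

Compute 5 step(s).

f(x) = x⁴ - 2x - 1
x₀ = 1.11, x₁ = 1.81

Secant formula: x_{n+1} = x_n - f(x_n)(x_n - x_{n-1})/(f(x_n) - f(x_{n-1}))

Iteration 1:
  f(1.110000) = -1.701930
  f(1.810000) = 6.112831
  x_2 = 1.810000 - 6.112831×(1.810000 - 1.110000)/(6.112831 - (-1.701930))
       = 1.262449
Iteration 2:
  f(1.810000) = 6.112831
  f(1.262449) = -0.984773
  x_3 = 1.262449 - (-0.984773)×(1.262449 - 1.810000)/(-0.984773 - 6.112831)
       = 1.338420
Iteration 3:
  f(1.262449) = -0.984773
  f(1.338420) = -0.467841
  x_4 = 1.338420 - (-0.467841)×(1.338420 - 1.262449)/(-0.467841 - (-0.984773))
       = 1.407176
Iteration 4:
  f(1.338420) = -0.467841
  f(1.407176) = 0.106623
  x_5 = 1.407176 - 0.106623×(1.407176 - 1.338420)/(0.106623 - (-0.467841))
       = 1.394415
Iteration 5:
  f(1.407176) = 0.106623
  f(1.394415) = -0.008166
  x_6 = 1.394415 - (-0.008166)×(1.394415 - 1.407176)/(-0.008166 - 0.106623)
       = 1.395323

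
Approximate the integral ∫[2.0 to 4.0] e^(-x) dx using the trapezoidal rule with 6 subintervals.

f(x) = e^(-x)
a = 2.0, b = 4.0, n = 6
h = (b - a)/n = 0.333333

Trapezoidal rule: (h/2)[f(x₀) + 2f(x₁) + 2f(x₂) + ... + f(xₙ)]

x_0 = 2.0000, f(x_0) = 0.135335, coefficient = 1
x_1 = 2.3333, f(x_1) = 0.096972, coefficient = 2
x_2 = 2.6667, f(x_2) = 0.069483, coefficient = 2
x_3 = 3.0000, f(x_3) = 0.049787, coefficient = 2
x_4 = 3.3333, f(x_4) = 0.035674, coefficient = 2
x_5 = 3.6667, f(x_5) = 0.025562, coefficient = 2
x_6 = 4.0000, f(x_6) = 0.018316, coefficient = 1

I ≈ (0.333333/2) × 0.708607 = 0.118101
Exact value: 0.117020
Error: 0.001082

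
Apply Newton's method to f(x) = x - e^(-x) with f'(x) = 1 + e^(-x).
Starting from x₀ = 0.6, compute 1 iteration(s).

f(x) = x - e^(-x)
f'(x) = 1 + e^(-x)
x₀ = 0.6

Newton-Raphson formula: x_{n+1} = x_n - f(x_n)/f'(x_n)

Iteration 1:
  f(0.600000) = 0.051188
  f'(0.600000) = 1.548812
  x_1 = 0.600000 - 0.051188/1.548812 = 0.566950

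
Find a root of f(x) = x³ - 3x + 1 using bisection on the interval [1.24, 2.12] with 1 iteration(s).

f(x) = x³ - 3x + 1
Initial interval: [1.24, 2.12]

Iteration 1:
  c_1 = (1.240000 + 2.120000)/2 = 1.680000
  f(c_1) = f(1.680000) = 0.701632
  f(a) × f(c) < 0, new interval: [1.240000, 1.680000]

After 1 iteration(s), the approximation is c_1 = 1.680000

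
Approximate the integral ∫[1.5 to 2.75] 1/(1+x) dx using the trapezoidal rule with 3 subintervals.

f(x) = 1/(1+x)
a = 1.5, b = 2.75, n = 3
h = (b - a)/n = 0.416667

Trapezoidal rule: (h/2)[f(x₀) + 2f(x₁) + 2f(x₂) + ... + f(xₙ)]

x_0 = 1.5000, f(x_0) = 0.400000, coefficient = 1
x_1 = 1.9167, f(x_1) = 0.342857, coefficient = 2
x_2 = 2.3333, f(x_2) = 0.300000, coefficient = 2
x_3 = 2.7500, f(x_3) = 0.266667, coefficient = 1

I ≈ (0.416667/2) × 1.952381 = 0.406746
Exact value: 0.405465
Error: 0.001281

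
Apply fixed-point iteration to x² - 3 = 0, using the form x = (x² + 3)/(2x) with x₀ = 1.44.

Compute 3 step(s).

Equation: x² - 3 = 0
Fixed-point form: x = (x² + 3)/(2x)
x₀ = 1.44

x_1 = g(1.440000) = 1.761667
x_2 = g(1.761667) = 1.732300
x_3 = g(1.732300) = 1.732051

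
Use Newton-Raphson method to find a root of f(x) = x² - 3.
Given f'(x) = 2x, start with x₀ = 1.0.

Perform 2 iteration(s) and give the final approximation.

f(x) = x² - 3
f'(x) = 2x
x₀ = 1.0

Newton-Raphson formula: x_{n+1} = x_n - f(x_n)/f'(x_n)

Iteration 1:
  f(1.000000) = -2.000000
  f'(1.000000) = 2.000000
  x_1 = 1.000000 - (-2.000000)/2.000000 = 2.000000
Iteration 2:
  f(2.000000) = 1.000000
  f'(2.000000) = 4.000000
  x_2 = 2.000000 - 1.000000/4.000000 = 1.750000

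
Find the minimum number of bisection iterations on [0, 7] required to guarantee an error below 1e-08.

We need (b-a)/2^n ≤ 1e-08
(7 - 0)/2^n ≤ 1e-08
7/2^n ≤ 1e-08
2^n ≥ 700000000
n ≥ log₂(700000000) = 29.38
n ≥ 30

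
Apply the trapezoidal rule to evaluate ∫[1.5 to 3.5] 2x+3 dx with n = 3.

f(x) = 2x+3
a = 1.5, b = 3.5, n = 3
h = (b - a)/n = 0.666667

Trapezoidal rule: (h/2)[f(x₀) + 2f(x₁) + 2f(x₂) + ... + f(xₙ)]

x_0 = 1.5000, f(x_0) = 6.000000, coefficient = 1
x_1 = 2.1667, f(x_1) = 7.333333, coefficient = 2
x_2 = 2.8333, f(x_2) = 8.666667, coefficient = 2
x_3 = 3.5000, f(x_3) = 10.000000, coefficient = 1

I ≈ (0.666667/2) × 48.000000 = 16.000000
Exact value: 16.000000
Error: 0.000000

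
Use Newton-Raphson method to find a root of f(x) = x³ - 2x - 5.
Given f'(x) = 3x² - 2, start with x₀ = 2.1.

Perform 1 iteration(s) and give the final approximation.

f(x) = x³ - 2x - 5
f'(x) = 3x² - 2
x₀ = 2.1

Newton-Raphson formula: x_{n+1} = x_n - f(x_n)/f'(x_n)

Iteration 1:
  f(2.100000) = 0.061000
  f'(2.100000) = 11.230000
  x_1 = 2.100000 - 0.061000/11.230000 = 2.094568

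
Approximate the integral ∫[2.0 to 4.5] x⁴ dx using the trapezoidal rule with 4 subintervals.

f(x) = x⁴
a = 2.0, b = 4.5, n = 4
h = (b - a)/n = 0.625000

Trapezoidal rule: (h/2)[f(x₀) + 2f(x₁) + 2f(x₂) + ... + f(xₙ)]

x_0 = 2.0000, f(x_0) = 16.000000, coefficient = 1
x_1 = 2.6250, f(x_1) = 47.480713, coefficient = 2
x_2 = 3.2500, f(x_2) = 111.566406, coefficient = 2
x_3 = 3.8750, f(x_3) = 225.468994, coefficient = 2
x_4 = 4.5000, f(x_4) = 410.062500, coefficient = 1

I ≈ (0.625000/2) × 1195.094727 = 373.467102
Exact value: 362.656250
Error: 10.810852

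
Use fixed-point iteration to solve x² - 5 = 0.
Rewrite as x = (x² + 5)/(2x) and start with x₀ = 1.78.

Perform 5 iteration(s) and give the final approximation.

Equation: x² - 5 = 0
Fixed-point form: x = (x² + 5)/(2x)
x₀ = 1.78

x_1 = g(1.780000) = 2.294494
x_2 = g(2.294494) = 2.236812
x_3 = g(2.236812) = 2.236068
x_4 = g(2.236068) = 2.236068
x_5 = g(2.236068) = 2.236068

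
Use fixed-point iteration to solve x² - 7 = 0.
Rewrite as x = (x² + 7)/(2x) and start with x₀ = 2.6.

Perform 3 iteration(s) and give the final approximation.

Equation: x² - 7 = 0
Fixed-point form: x = (x² + 7)/(2x)
x₀ = 2.6

x_1 = g(2.600000) = 2.646154
x_2 = g(2.646154) = 2.645751
x_3 = g(2.645751) = 2.645751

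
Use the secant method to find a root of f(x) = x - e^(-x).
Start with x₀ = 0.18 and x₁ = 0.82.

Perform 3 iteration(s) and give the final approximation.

f(x) = x - e^(-x)
x₀ = 0.18, x₁ = 0.82

Secant formula: x_{n+1} = x_n - f(x_n)(x_n - x_{n-1})/(f(x_n) - f(x_{n-1}))

Iteration 1:
  f(0.180000) = -0.655270
  f(0.820000) = 0.379568
  x_2 = 0.820000 - 0.379568×(0.820000 - 0.180000)/(0.379568 - (-0.655270))
       = 0.585254
Iteration 2:
  f(0.820000) = 0.379568
  f(0.585254) = 0.028290
  x_3 = 0.585254 - 0.028290×(0.585254 - 0.820000)/(0.028290 - 0.379568)
       = 0.566349
Iteration 3:
  f(0.585254) = 0.028290
  f(0.566349) = -0.001245
  x_4 = 0.566349 - (-0.001245)×(0.566349 - 0.585254)/(-0.001245 - 0.028290)
       = 0.567146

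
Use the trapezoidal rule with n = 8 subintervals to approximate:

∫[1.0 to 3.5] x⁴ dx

f(x) = x⁴
a = 1.0, b = 3.5, n = 8
h = (b - a)/n = 0.312500

Trapezoidal rule: (h/2)[f(x₀) + 2f(x₁) + 2f(x₂) + ... + f(xₙ)]

x_0 = 1.0000, f(x_0) = 1.000000, coefficient = 1
x_1 = 1.3125, f(x_1) = 2.967545, coefficient = 2
x_2 = 1.6250, f(x_2) = 6.972900, coefficient = 2
x_3 = 1.9375, f(x_3) = 14.091812, coefficient = 2
x_4 = 2.2500, f(x_4) = 25.628906, coefficient = 2
x_5 = 2.5625, f(x_5) = 43.117691, coefficient = 2
x_6 = 2.8750, f(x_6) = 68.320557, coefficient = 2
x_7 = 3.1875, f(x_7) = 103.228775, coefficient = 2
x_8 = 3.5000, f(x_8) = 150.062500, coefficient = 1

I ≈ (0.312500/2) × 679.718872 = 106.206074
Exact value: 104.843750
Error: 1.362324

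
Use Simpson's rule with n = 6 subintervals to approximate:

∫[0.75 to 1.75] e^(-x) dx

f(x) = e^(-x)
a = 0.75, b = 1.75, n = 6
h = (b - a)/n = 0.166667

Simpson's rule: (h/3)[f(x₀) + 4f(x₁) + 2f(x₂) + ... + f(xₙ)]

x_0 = 0.7500, f(x_0) = 0.472367, coefficient = 1
x_1 = 0.9167, f(x_1) = 0.399850, coefficient = 4
x_2 = 1.0833, f(x_2) = 0.338465, coefficient = 2
x_3 = 1.2500, f(x_3) = 0.286505, coefficient = 4
x_4 = 1.4167, f(x_4) = 0.242521, coefficient = 2
x_5 = 1.5833, f(x_5) = 0.205290, coefficient = 4
x_6 = 1.7500, f(x_6) = 0.173774, coefficient = 1

I ≈ (0.166667/3) × 5.374690 = 0.298594
Exact value: 0.298593
Error: 0.000001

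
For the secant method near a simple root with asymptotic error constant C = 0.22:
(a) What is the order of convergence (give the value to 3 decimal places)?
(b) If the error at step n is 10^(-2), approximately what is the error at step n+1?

(a) Secant method has superlinear convergence with order φ = (1+√5)/2 ≈ 1.618.
    This means |e_{n+1}| ≈ C|e_n|^1.618.

(b) With |e_n| = 10^(-2) and C = 0.22:
    |e_{n+1}| ≈ 0.22 × (10^(-2))^1.618 = 0.22 × 10^(-3.24)

(a) ≈ 1.618 (golden ratio); (b) |e_{n+1}| ≈ 1.277e-04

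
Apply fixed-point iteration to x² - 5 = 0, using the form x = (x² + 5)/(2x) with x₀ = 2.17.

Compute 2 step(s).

Equation: x² - 5 = 0
Fixed-point form: x = (x² + 5)/(2x)
x₀ = 2.17

x_1 = g(2.170000) = 2.237074
x_2 = g(2.237074) = 2.236068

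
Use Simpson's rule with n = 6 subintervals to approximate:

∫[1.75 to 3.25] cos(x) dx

f(x) = cos(x)
a = 1.75, b = 3.25, n = 6
h = (b - a)/n = 0.250000

Simpson's rule: (h/3)[f(x₀) + 4f(x₁) + 2f(x₂) + ... + f(xₙ)]

x_0 = 1.7500, f(x_0) = -0.178246, coefficient = 1
x_1 = 2.0000, f(x_1) = -0.416147, coefficient = 4
x_2 = 2.2500, f(x_2) = -0.628174, coefficient = 2
x_3 = 2.5000, f(x_3) = -0.801144, coefficient = 4
x_4 = 2.7500, f(x_4) = -0.924302, coefficient = 2
x_5 = 3.0000, f(x_5) = -0.989992, coefficient = 4
x_6 = 3.2500, f(x_6) = -0.994130, coefficient = 1

I ≈ (0.250000/3) × -13.106460 = -1.092205
Exact value: -1.092181
Error: 0.000024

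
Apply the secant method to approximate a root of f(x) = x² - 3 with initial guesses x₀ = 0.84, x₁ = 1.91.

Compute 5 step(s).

f(x) = x² - 3
x₀ = 0.84, x₁ = 1.91

Secant formula: x_{n+1} = x_n - f(x_n)(x_n - x_{n-1})/(f(x_n) - f(x_{n-1}))

Iteration 1:
  f(0.840000) = -2.294400
  f(1.910000) = 0.648100
  x_2 = 1.910000 - 0.648100×(1.910000 - 0.840000)/(0.648100 - (-2.294400))
       = 1.674327
Iteration 2:
  f(1.910000) = 0.648100
  f(1.674327) = -0.196628
  x_3 = 1.674327 - (-0.196628)×(1.674327 - 1.910000)/(-0.196628 - 0.648100)
       = 1.729185
Iteration 3:
  f(1.674327) = -0.196628
  f(1.729185) = -0.009919
  x_4 = 1.729185 - (-0.009919)×(1.729185 - 1.674327)/(-0.009919 - (-0.196628))
       = 1.732099
Iteration 4:
  f(1.729185) = -0.009919
  f(1.732099) = 0.000168
  x_5 = 1.732099 - 0.000168×(1.732099 - 1.729185)/(0.000168 - (-0.009919))
       = 1.732051
Iteration 5:
  f(1.732099) = 0.000168
  f(1.732051) = 0.000000
  x_6 = 1.732051 - 0.000000×(1.732051 - 1.732099)/(0.000000 - 0.000168)
       = 1.732051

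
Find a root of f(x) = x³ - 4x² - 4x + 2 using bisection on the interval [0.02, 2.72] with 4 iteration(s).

f(x) = x³ - 4x² - 4x + 2
Initial interval: [0.02, 2.72]

Iteration 1:
  c_1 = (0.020000 + 2.720000)/2 = 1.370000
  f(c_1) = f(1.370000) = -8.416247
  f(a) × f(c) < 0, new interval: [0.020000, 1.370000]
Iteration 2:
  c_2 = (0.020000 + 1.370000)/2 = 0.695000
  f(c_2) = f(0.695000) = -2.376398
  f(a) × f(c) < 0, new interval: [0.020000, 0.695000]
Iteration 3:
  c_3 = (0.020000 + 0.695000)/2 = 0.357500
  f(c_3) = f(0.357500) = 0.104466
  f(a) × f(c) ≥ 0, new interval: [0.357500, 0.695000]
Iteration 4:
  c_4 = (0.357500 + 0.695000)/2 = 0.526250
  f(c_4) = f(0.526250) = -1.067017
  f(a) × f(c) < 0, new interval: [0.357500, 0.526250]

After 4 iteration(s), the approximation is c_4 = 0.526250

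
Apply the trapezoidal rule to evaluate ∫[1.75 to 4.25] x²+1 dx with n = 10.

f(x) = x²+1
a = 1.75, b = 4.25, n = 10
h = (b - a)/n = 0.250000

Trapezoidal rule: (h/2)[f(x₀) + 2f(x₁) + 2f(x₂) + ... + f(xₙ)]

x_0 = 1.7500, f(x_0) = 4.062500, coefficient = 1
x_1 = 2.0000, f(x_1) = 5.000000, coefficient = 2
x_2 = 2.2500, f(x_2) = 6.062500, coefficient = 2
x_3 = 2.5000, f(x_3) = 7.250000, coefficient = 2
x_4 = 2.7500, f(x_4) = 8.562500, coefficient = 2
x_5 = 3.0000, f(x_5) = 10.000000, coefficient = 2
x_6 = 3.2500, f(x_6) = 11.562500, coefficient = 2
x_7 = 3.5000, f(x_7) = 13.250000, coefficient = 2
x_8 = 3.7500, f(x_8) = 15.062500, coefficient = 2
x_9 = 4.0000, f(x_9) = 17.000000, coefficient = 2
x_10 = 4.2500, f(x_10) = 19.062500, coefficient = 1

I ≈ (0.250000/2) × 210.625000 = 26.328125
Exact value: 26.302083
Error: 0.026042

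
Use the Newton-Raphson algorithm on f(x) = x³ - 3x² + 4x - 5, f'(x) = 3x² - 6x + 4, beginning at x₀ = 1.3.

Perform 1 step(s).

f(x) = x³ - 3x² + 4x - 5
f'(x) = 3x² - 6x + 4
x₀ = 1.3

Newton-Raphson formula: x_{n+1} = x_n - f(x_n)/f'(x_n)

Iteration 1:
  f(1.300000) = -2.673000
  f'(1.300000) = 1.270000
  x_1 = 1.300000 - (-2.673000)/1.270000 = 3.404724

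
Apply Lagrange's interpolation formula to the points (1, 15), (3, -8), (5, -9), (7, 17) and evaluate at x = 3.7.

Lagrange interpolation formula:
P(x) = Σ yᵢ × Lᵢ(x)
where Lᵢ(x) = Π_{j≠i} (x - xⱼ)/(xᵢ - xⱼ)

L_0(3.7) = (3.7 - 3)/(1 - 3) × (3.7 - 5)/(1 - 5) × (3.7 - 7)/(1 - 7) = -0.062563
L_1(3.7) = (3.7 - 1)/(3 - 1) × (3.7 - 5)/(3 - 5) × (3.7 - 7)/(3 - 7) = 0.723937
L_2(3.7) = (3.7 - 1)/(5 - 1) × (3.7 - 3)/(5 - 3) × (3.7 - 7)/(5 - 7) = 0.389813
L_3(3.7) = (3.7 - 1)/(7 - 1) × (3.7 - 3)/(7 - 3) × (3.7 - 5)/(7 - 5) = -0.051188

P(3.7) = 15×L_0(3.7) + (-8)×L_1(3.7) + (-9)×L_2(3.7) + 17×L_3(3.7)
P(3.7) = -11.108438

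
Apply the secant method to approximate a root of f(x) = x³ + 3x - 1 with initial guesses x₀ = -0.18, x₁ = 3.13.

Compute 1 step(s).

f(x) = x³ + 3x - 1
x₀ = -0.18, x₁ = 3.13

Secant formula: x_{n+1} = x_n - f(x_n)(x_n - x_{n-1})/(f(x_n) - f(x_{n-1}))

Iteration 1:
  f(-0.180000) = -1.545832
  f(3.130000) = 39.054297
  x_2 = 3.130000 - 39.054297×(3.130000 - (-0.180000))/(39.054297 - (-1.545832))
       = -0.053973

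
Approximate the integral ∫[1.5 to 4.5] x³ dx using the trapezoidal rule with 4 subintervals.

f(x) = x³
a = 1.5, b = 4.5, n = 4
h = (b - a)/n = 0.750000

Trapezoidal rule: (h/2)[f(x₀) + 2f(x₁) + 2f(x₂) + ... + f(xₙ)]

x_0 = 1.5000, f(x_0) = 3.375000, coefficient = 1
x_1 = 2.2500, f(x_1) = 11.390625, coefficient = 2
x_2 = 3.0000, f(x_2) = 27.000000, coefficient = 2
x_3 = 3.7500, f(x_3) = 52.734375, coefficient = 2
x_4 = 4.5000, f(x_4) = 91.125000, coefficient = 1

I ≈ (0.750000/2) × 276.750000 = 103.781250
Exact value: 101.250000
Error: 2.531250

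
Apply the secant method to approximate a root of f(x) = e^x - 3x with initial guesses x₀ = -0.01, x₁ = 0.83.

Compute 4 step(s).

f(x) = e^x - 3x
x₀ = -0.01, x₁ = 0.83

Secant formula: x_{n+1} = x_n - f(x_n)(x_n - x_{n-1})/(f(x_n) - f(x_{n-1}))

Iteration 1:
  f(-0.010000) = 1.020050
  f(0.830000) = -0.196681
  x_2 = 0.830000 - (-0.196681)×(0.830000 - (-0.010000))/(-0.196681 - 1.020050)
       = 0.694216
Iteration 2:
  f(0.830000) = -0.196681
  f(0.694216) = -0.080510
  x_3 = 0.694216 - (-0.080510)×(0.694216 - 0.830000)/(-0.080510 - (-0.196681))
       = 0.600115
Iteration 3:
  f(0.694216) = -0.080510
  f(0.600115) = 0.021983
  x_4 = 0.600115 - 0.021983×(0.600115 - 0.694216)/(0.021983 - (-0.080510))
       = 0.620298
Iteration 4:
  f(0.600115) = 0.021983
  f(0.620298) = -0.001412
  x_5 = 0.620298 - (-0.001412)×(0.620298 - 0.600115)/(-0.001412 - 0.021983)
       = 0.619080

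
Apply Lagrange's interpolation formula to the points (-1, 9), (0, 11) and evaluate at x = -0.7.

Lagrange interpolation formula:
P(x) = Σ yᵢ × Lᵢ(x)
where Lᵢ(x) = Π_{j≠i} (x - xⱼ)/(xᵢ - xⱼ)

L_0(-0.7) = (-0.7 - 0)/(-1 - 0) = 0.700000
L_1(-0.7) = (-0.7 - (-1))/(0 - (-1)) = 0.300000

P(-0.7) = 9×L_0(-0.7) + 11×L_1(-0.7)
P(-0.7) = 9.600000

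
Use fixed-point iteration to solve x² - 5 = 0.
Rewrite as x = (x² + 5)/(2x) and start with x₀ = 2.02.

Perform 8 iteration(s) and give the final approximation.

Equation: x² - 5 = 0
Fixed-point form: x = (x² + 5)/(2x)
x₀ = 2.02

x_1 = g(2.020000) = 2.247624
x_2 = g(2.247624) = 2.236098
x_3 = g(2.236098) = 2.236068
x_4 = g(2.236068) = 2.236068
x_5 = g(2.236068) = 2.236068
x_6 = g(2.236068) = 2.236068
x_7 = g(2.236068) = 2.236068
x_8 = g(2.236068) = 2.236068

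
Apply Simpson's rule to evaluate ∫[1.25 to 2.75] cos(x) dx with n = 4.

f(x) = cos(x)
a = 1.25, b = 2.75, n = 4
h = (b - a)/n = 0.375000

Simpson's rule: (h/3)[f(x₀) + 4f(x₁) + 2f(x₂) + ... + f(xₙ)]

x_0 = 1.2500, f(x_0) = 0.315322, coefficient = 1
x_1 = 1.6250, f(x_1) = -0.054177, coefficient = 4
x_2 = 2.0000, f(x_2) = -0.416147, coefficient = 2
x_3 = 2.3750, f(x_3) = -0.720278, coefficient = 4
x_4 = 2.7500, f(x_4) = -0.924302, coefficient = 1

I ≈ (0.375000/3) × -4.539096 = -0.567387
Exact value: -0.567324
Error: 0.000063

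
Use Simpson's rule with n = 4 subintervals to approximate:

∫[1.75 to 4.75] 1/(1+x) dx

f(x) = 1/(1+x)
a = 1.75, b = 4.75, n = 4
h = (b - a)/n = 0.750000

Simpson's rule: (h/3)[f(x₀) + 4f(x₁) + 2f(x₂) + ... + f(xₙ)]

x_0 = 1.7500, f(x_0) = 0.363636, coefficient = 1
x_1 = 2.5000, f(x_1) = 0.285714, coefficient = 4
x_2 = 3.2500, f(x_2) = 0.235294, coefficient = 2
x_3 = 4.0000, f(x_3) = 0.200000, coefficient = 4
x_4 = 4.7500, f(x_4) = 0.173913, coefficient = 1

I ≈ (0.750000/3) × 2.950995 = 0.737749
Exact value: 0.737599
Error: 0.000150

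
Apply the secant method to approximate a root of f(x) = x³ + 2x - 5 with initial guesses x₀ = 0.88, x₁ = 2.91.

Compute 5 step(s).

f(x) = x³ + 2x - 5
x₀ = 0.88, x₁ = 2.91

Secant formula: x_{n+1} = x_n - f(x_n)(x_n - x_{n-1})/(f(x_n) - f(x_{n-1}))

Iteration 1:
  f(0.880000) = -2.558528
  f(2.910000) = 25.462171
  x_2 = 2.910000 - 25.462171×(2.910000 - 0.880000)/(25.462171 - (-2.558528))
       = 1.065356
Iteration 2:
  f(2.910000) = 25.462171
  f(1.065356) = -1.660125
  x_3 = 1.065356 - (-1.660125)×(1.065356 - 2.910000)/(-1.660125 - 25.462171)
       = 1.178265
Iteration 3:
  f(1.065356) = -1.660125
  f(1.178265) = -1.007676
  x_4 = 1.178265 - (-1.007676)×(1.178265 - 1.065356)/(-1.007676 - (-1.660125))
       = 1.352647
Iteration 4:
  f(1.178265) = -1.007676
  f(1.352647) = 0.180166
  x_5 = 1.352647 - 0.180166×(1.352647 - 1.178265)/(0.180166 - (-1.007676))
       = 1.326197
Iteration 5:
  f(1.352647) = 0.180166
  f(1.326197) = -0.015092
  x_6 = 1.326197 - (-0.015092)×(1.326197 - 1.352647)/(-0.015092 - 0.180166)
       = 1.328241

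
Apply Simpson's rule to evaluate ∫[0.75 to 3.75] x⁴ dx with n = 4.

f(x) = x⁴
a = 0.75, b = 3.75, n = 4
h = (b - a)/n = 0.750000

Simpson's rule: (h/3)[f(x₀) + 4f(x₁) + 2f(x₂) + ... + f(xₙ)]

x_0 = 0.7500, f(x_0) = 0.316406, coefficient = 1
x_1 = 1.5000, f(x_1) = 5.062500, coefficient = 4
x_2 = 2.2500, f(x_2) = 25.628906, coefficient = 2
x_3 = 3.0000, f(x_3) = 81.000000, coefficient = 4
x_4 = 3.7500, f(x_4) = 197.753906, coefficient = 1

I ≈ (0.750000/3) × 593.578125 = 148.394531
Exact value: 148.267969
Error: 0.126563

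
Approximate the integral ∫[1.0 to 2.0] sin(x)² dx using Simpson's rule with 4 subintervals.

f(x) = sin(x)²
a = 1.0, b = 2.0, n = 4
h = (b - a)/n = 0.250000

Simpson's rule: (h/3)[f(x₀) + 4f(x₁) + 2f(x₂) + ... + f(xₙ)]

x_0 = 1.0000, f(x_0) = 0.708073, coefficient = 1
x_1 = 1.2500, f(x_1) = 0.900572, coefficient = 4
x_2 = 1.5000, f(x_2) = 0.994996, coefficient = 2
x_3 = 1.7500, f(x_3) = 0.968228, coefficient = 4
x_4 = 2.0000, f(x_4) = 0.826822, coefficient = 1

I ≈ (0.250000/3) × 11.000088 = 0.916674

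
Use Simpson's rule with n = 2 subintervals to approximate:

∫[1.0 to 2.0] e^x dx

f(x) = e^x
a = 1.0, b = 2.0, n = 2
h = (b - a)/n = 0.500000

Simpson's rule: (h/3)[f(x₀) + 4f(x₁) + 2f(x₂) + ... + f(xₙ)]

x_0 = 1.0000, f(x_0) = 2.718282, coefficient = 1
x_1 = 1.5000, f(x_1) = 4.481689, coefficient = 4
x_2 = 2.0000, f(x_2) = 7.389056, coefficient = 1

I ≈ (0.500000/3) × 28.034094 = 4.672349
Exact value: 4.670774
Error: 0.001575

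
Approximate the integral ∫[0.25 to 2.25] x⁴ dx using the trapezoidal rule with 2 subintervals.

f(x) = x⁴
a = 0.25, b = 2.25, n = 2
h = (b - a)/n = 1.000000

Trapezoidal rule: (h/2)[f(x₀) + 2f(x₁) + 2f(x₂) + ... + f(xₙ)]

x_0 = 0.2500, f(x_0) = 0.003906, coefficient = 1
x_1 = 1.2500, f(x_1) = 2.441406, coefficient = 2
x_2 = 2.2500, f(x_2) = 25.628906, coefficient = 1

I ≈ (1.000000/2) × 30.515625 = 15.257812
Exact value: 11.532812
Error: 3.725000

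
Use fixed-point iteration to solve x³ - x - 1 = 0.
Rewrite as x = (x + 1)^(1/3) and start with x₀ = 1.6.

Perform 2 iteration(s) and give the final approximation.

Equation: x³ - x - 1 = 0
Fixed-point form: x = (x + 1)^(1/3)
x₀ = 1.6

x_1 = g(1.600000) = 1.375069
x_2 = g(1.375069) = 1.334214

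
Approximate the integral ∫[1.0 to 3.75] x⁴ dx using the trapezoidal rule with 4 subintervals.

f(x) = x⁴
a = 1.0, b = 3.75, n = 4
h = (b - a)/n = 0.687500

Trapezoidal rule: (h/2)[f(x₀) + 2f(x₁) + 2f(x₂) + ... + f(xₙ)]

x_0 = 1.0000, f(x_0) = 1.000000, coefficient = 1
x_1 = 1.6875, f(x_1) = 8.109146, coefficient = 2
x_2 = 2.3750, f(x_2) = 31.816650, coefficient = 2
x_3 = 3.0625, f(x_3) = 87.963882, coefficient = 2
x_4 = 3.7500, f(x_4) = 197.753906, coefficient = 1

I ≈ (0.687500/2) × 454.533264 = 156.245810
Exact value: 148.115430
Error: 8.130380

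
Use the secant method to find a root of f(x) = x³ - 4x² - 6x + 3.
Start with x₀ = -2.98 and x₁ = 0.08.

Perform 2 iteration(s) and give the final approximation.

f(x) = x³ - 4x² - 6x + 3
x₀ = -2.98, x₁ = 0.08

Secant formula: x_{n+1} = x_n - f(x_n)(x_n - x_{n-1})/(f(x_n) - f(x_{n-1}))

Iteration 1:
  f(-2.980000) = -41.105192
  f(0.080000) = 2.494912
  x_2 = 0.080000 - 2.494912×(0.080000 - (-2.980000))/(2.494912 - (-41.105192))
       = -0.095101
Iteration 2:
  f(0.080000) = 2.494912
  f(-0.095101) = 3.533570
  x_3 = -0.095101 - 3.533570×(-0.095101 - 0.080000)/(3.533570 - 2.494912)
       = 0.500602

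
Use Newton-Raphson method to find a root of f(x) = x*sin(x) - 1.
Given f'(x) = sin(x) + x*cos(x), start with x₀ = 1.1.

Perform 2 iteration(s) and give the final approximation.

f(x) = x*sin(x) - 1
f'(x) = sin(x) + x*cos(x)
x₀ = 1.1

Newton-Raphson formula: x_{n+1} = x_n - f(x_n)/f'(x_n)

Iteration 1:
  f(1.100000) = -0.019672
  f'(1.100000) = 1.390163
  x_1 = 1.100000 - (-0.019672)/1.390163 = 1.114151
Iteration 2:
  f(1.114151) = -0.000009
  f'(1.114151) = 1.388810
  x_2 = 1.114151 - (-0.000009)/1.388810 = 1.114157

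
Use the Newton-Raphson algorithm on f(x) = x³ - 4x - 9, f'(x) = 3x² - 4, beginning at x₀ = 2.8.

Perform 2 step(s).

f(x) = x³ - 4x - 9
f'(x) = 3x² - 4
x₀ = 2.8

Newton-Raphson formula: x_{n+1} = x_n - f(x_n)/f'(x_n)

Iteration 1:
  f(2.800000) = 1.752000
  f'(2.800000) = 19.520000
  x_1 = 2.800000 - 1.752000/19.520000 = 2.710246
Iteration 2:
  f(2.710246) = 0.066946
  f'(2.710246) = 18.036299
  x_2 = 2.710246 - 0.066946/18.036299 = 2.706534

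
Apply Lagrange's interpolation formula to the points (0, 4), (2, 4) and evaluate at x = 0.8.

Lagrange interpolation formula:
P(x) = Σ yᵢ × Lᵢ(x)
where Lᵢ(x) = Π_{j≠i} (x - xⱼ)/(xᵢ - xⱼ)

L_0(0.8) = (0.8 - 2)/(0 - 2) = 0.600000
L_1(0.8) = (0.8 - 0)/(2 - 0) = 0.400000

P(0.8) = 4×L_0(0.8) + 4×L_1(0.8)
P(0.8) = 4.000000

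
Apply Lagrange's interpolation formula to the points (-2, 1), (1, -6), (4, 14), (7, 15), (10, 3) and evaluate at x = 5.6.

Lagrange interpolation formula:
P(x) = Σ yᵢ × Lᵢ(x)
where Lᵢ(x) = Π_{j≠i} (x - xⱼ)/(xᵢ - xⱼ)

L_0(5.6) = (5.6 - 1)/(-2 - 1) × (5.6 - 4)/(-2 - 4) × (5.6 - 7)/(-2 - 7) × (5.6 - 10)/(-2 - 10) = 0.023322
L_1(5.6) = (5.6 - (-2))/(1 - (-2)) × (5.6 - 4)/(1 - 4) × (5.6 - 7)/(1 - 7) × (5.6 - 10)/(1 - 10) = -0.154127
L_2(5.6) = (5.6 - (-2))/(4 - (-2)) × (5.6 - 1)/(4 - 1) × (5.6 - 7)/(4 - 7) × (5.6 - 10)/(4 - 10) = 0.664672
L_3(5.6) = (5.6 - (-2))/(7 - (-2)) × (5.6 - 1)/(7 - 1) × (5.6 - 4)/(7 - 4) × (5.6 - 10)/(7 - 10) = 0.506416
L_4(5.6) = (5.6 - (-2))/(10 - (-2)) × (5.6 - 1)/(10 - 1) × (5.6 - 4)/(10 - 4) × (5.6 - 7)/(10 - 7) = -0.040283

P(5.6) = 1×L_0(5.6) + (-6)×L_1(5.6) + 14×L_2(5.6) + 15×L_3(5.6) + 3×L_4(5.6)
P(5.6) = 17.728882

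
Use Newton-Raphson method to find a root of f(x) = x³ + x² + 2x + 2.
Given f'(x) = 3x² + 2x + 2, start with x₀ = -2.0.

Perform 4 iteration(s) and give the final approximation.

f(x) = x³ + x² + 2x + 2
f'(x) = 3x² + 2x + 2
x₀ = -2.0

Newton-Raphson formula: x_{n+1} = x_n - f(x_n)/f'(x_n)

Iteration 1:
  f(-2.000000) = -6.000000
  f'(-2.000000) = 10.000000
  x_1 = -2.000000 - (-6.000000)/10.000000 = -1.400000
Iteration 2:
  f(-1.400000) = -1.584000
  f'(-1.400000) = 5.080000
  x_2 = -1.400000 - (-1.584000)/5.080000 = -1.088189
Iteration 3:
  f(-1.088189) = -0.280807
  f'(-1.088189) = 3.376088
  x_3 = -1.088189 - (-0.280807)/3.376088 = -1.005014
Iteration 4:
  f(-1.005014) = -0.015091
  f'(-1.005014) = 3.020130
  x_4 = -1.005014 - (-0.015091)/3.020130 = -1.000017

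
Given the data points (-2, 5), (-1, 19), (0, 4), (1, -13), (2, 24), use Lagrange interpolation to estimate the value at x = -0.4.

Lagrange interpolation formula:
P(x) = Σ yᵢ × Lᵢ(x)
where Lᵢ(x) = Π_{j≠i} (x - xⱼ)/(xᵢ - xⱼ)

L_0(-0.4) = (-0.4 - (-1))/(-2 - (-1)) × (-0.4 - 0)/(-2 - 0) × (-0.4 - 1)/(-2 - 1) × (-0.4 - 2)/(-2 - 2) = -0.033600
L_1(-0.4) = (-0.4 - (-2))/(-1 - (-2)) × (-0.4 - 0)/(-1 - 0) × (-0.4 - 1)/(-1 - 1) × (-0.4 - 2)/(-1 - 2) = 0.358400
L_2(-0.4) = (-0.4 - (-2))/(0 - (-2)) × (-0.4 - (-1))/(0 - (-1)) × (-0.4 - 1)/(0 - 1) × (-0.4 - 2)/(0 - 2) = 0.806400
L_3(-0.4) = (-0.4 - (-2))/(1 - (-2)) × (-0.4 - (-1))/(1 - (-1)) × (-0.4 - 0)/(1 - 0) × (-0.4 - 2)/(1 - 2) = -0.153600
L_4(-0.4) = (-0.4 - (-2))/(2 - (-2)) × (-0.4 - (-1))/(2 - (-1)) × (-0.4 - 0)/(2 - 0) × (-0.4 - 1)/(2 - 1) = 0.022400

P(-0.4) = 5×L_0(-0.4) + 19×L_1(-0.4) + 4×L_2(-0.4) + (-13)×L_3(-0.4) + 24×L_4(-0.4)
P(-0.4) = 12.401600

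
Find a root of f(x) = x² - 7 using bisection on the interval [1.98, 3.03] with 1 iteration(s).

f(x) = x² - 7
Initial interval: [1.98, 3.03]

Iteration 1:
  c_1 = (1.980000 + 3.030000)/2 = 2.505000
  f(c_1) = f(2.505000) = -0.724975
  f(a) × f(c) ≥ 0, new interval: [2.505000, 3.030000]

After 1 iteration(s), the approximation is c_1 = 2.505000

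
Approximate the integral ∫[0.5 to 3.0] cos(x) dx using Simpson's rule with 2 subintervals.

f(x) = cos(x)
a = 0.5, b = 3.0, n = 2
h = (b - a)/n = 1.250000

Simpson's rule: (h/3)[f(x₀) + 4f(x₁) + 2f(x₂) + ... + f(xₙ)]

x_0 = 0.5000, f(x_0) = 0.877583, coefficient = 1
x_1 = 1.7500, f(x_1) = -0.178246, coefficient = 4
x_2 = 3.0000, f(x_2) = -0.989992, coefficient = 1

I ≈ (1.250000/3) × -0.825394 = -0.343914
Exact value: -0.338306
Error: 0.005609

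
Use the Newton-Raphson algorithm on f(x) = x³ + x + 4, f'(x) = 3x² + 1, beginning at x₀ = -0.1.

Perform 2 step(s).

f(x) = x³ + x + 4
f'(x) = 3x² + 1
x₀ = -0.1

Newton-Raphson formula: x_{n+1} = x_n - f(x_n)/f'(x_n)

Iteration 1:
  f(-0.100000) = 3.899000
  f'(-0.100000) = 1.030000
  x_1 = -0.100000 - 3.899000/1.030000 = -3.885437
Iteration 2:
  f(-3.885437) = -58.542401
  f'(-3.885437) = 46.289860
  x_2 = -3.885437 - (-58.542401)/46.289860 = -2.620745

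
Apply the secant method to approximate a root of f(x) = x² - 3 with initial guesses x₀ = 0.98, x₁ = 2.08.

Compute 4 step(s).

f(x) = x² - 3
x₀ = 0.98, x₁ = 2.08

Secant formula: x_{n+1} = x_n - f(x_n)(x_n - x_{n-1})/(f(x_n) - f(x_{n-1}))

Iteration 1:
  f(0.980000) = -2.039600
  f(2.080000) = 1.326400
  x_2 = 2.080000 - 1.326400×(2.080000 - 0.980000)/(1.326400 - (-2.039600))
       = 1.646536
Iteration 2:
  f(2.080000) = 1.326400
  f(1.646536) = -0.288919
  x_3 = 1.646536 - (-0.288919)×(1.646536 - 2.080000)/(-0.288919 - 1.326400)
       = 1.724066
Iteration 3:
  f(1.646536) = -0.288919
  f(1.724066) = -0.027596
  x_4 = 1.724066 - (-0.027596)×(1.724066 - 1.646536)/(-0.027596 - (-0.288919))
       = 1.732253
Iteration 4:
  f(1.724066) = -0.027596
  f(1.732253) = 0.000702
  x_5 = 1.732253 - 0.000702×(1.732253 - 1.724066)/(0.000702 - (-0.027596))
       = 1.732050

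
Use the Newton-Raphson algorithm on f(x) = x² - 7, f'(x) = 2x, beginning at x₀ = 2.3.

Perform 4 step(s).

f(x) = x² - 7
f'(x) = 2x
x₀ = 2.3

Newton-Raphson formula: x_{n+1} = x_n - f(x_n)/f'(x_n)

Iteration 1:
  f(2.300000) = -1.710000
  f'(2.300000) = 4.600000
  x_1 = 2.300000 - (-1.710000)/4.600000 = 2.671739
Iteration 2:
  f(2.671739) = 0.138190
  f'(2.671739) = 5.343478
  x_2 = 2.671739 - 0.138190/5.343478 = 2.645878
Iteration 3:
  f(2.645878) = 0.000669
  f'(2.645878) = 5.291755
  x_3 = 2.645878 - 0.000669/5.291755 = 2.645751
Iteration 4:
  f(2.645751) = 0.000000
  f'(2.645751) = 5.291503
  x_4 = 2.645751 - 0.000000/5.291503 = 2.645751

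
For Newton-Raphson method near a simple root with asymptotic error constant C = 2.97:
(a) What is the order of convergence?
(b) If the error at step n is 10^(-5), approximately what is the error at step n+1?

(a) Newton-Raphson has quadratic (order 2) convergence near simple roots.
    This means |e_{n+1}| ≈ C|e_n|².

(b) With |e_n| = 10^(-5) and C = 2.97:
    |e_{n+1}| ≈ 2.97 × (10^(-5))² = 2.97 × 10^(-10)

(a) 2 (quadratic); (b) |e_{n+1}| ≈ 2.970e-10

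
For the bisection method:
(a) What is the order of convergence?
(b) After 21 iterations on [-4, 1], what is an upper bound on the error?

(a) Bisection has linear (order 1) convergence; the error is halved each step.

(b) Error bound = (b-a)/2^n = (1 - (-4))/2^{21}
    = 5/2^{21}

(a) 1 (linear); (b) error ≤ 2.38e-06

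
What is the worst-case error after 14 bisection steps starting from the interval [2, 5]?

Bisection error bound: |error| ≤ (b-a)/2^n
|error| ≤ (5 - 2)/2^14 = 3/2^14
|error| ≤ 0.0001831055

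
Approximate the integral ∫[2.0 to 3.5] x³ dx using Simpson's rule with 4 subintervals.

f(x) = x³
a = 2.0, b = 3.5, n = 4
h = (b - a)/n = 0.375000

Simpson's rule: (h/3)[f(x₀) + 4f(x₁) + 2f(x₂) + ... + f(xₙ)]

x_0 = 2.0000, f(x_0) = 8.000000, coefficient = 1
x_1 = 2.3750, f(x_1) = 13.396484, coefficient = 4
x_2 = 2.7500, f(x_2) = 20.796875, coefficient = 2
x_3 = 3.1250, f(x_3) = 30.517578, coefficient = 4
x_4 = 3.5000, f(x_4) = 42.875000, coefficient = 1

I ≈ (0.375000/3) × 268.125000 = 33.515625
Exact value: 33.515625
Error: 0.000000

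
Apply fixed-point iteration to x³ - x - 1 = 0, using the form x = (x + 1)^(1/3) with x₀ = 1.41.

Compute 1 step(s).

Equation: x³ - x - 1 = 0
Fixed-point form: x = (x + 1)^(1/3)
x₀ = 1.41

x_1 = g(1.410000) = 1.340723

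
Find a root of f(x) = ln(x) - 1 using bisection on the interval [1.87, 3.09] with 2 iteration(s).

f(x) = ln(x) - 1
Initial interval: [1.87, 3.09]

Iteration 1:
  c_1 = (1.870000 + 3.090000)/2 = 2.480000
  f(c_1) = f(2.480000) = -0.091741
  f(a) × f(c) ≥ 0, new interval: [2.480000, 3.090000]
Iteration 2:
  c_2 = (2.480000 + 3.090000)/2 = 2.785000
  f(c_2) = f(2.785000) = 0.024248
  f(a) × f(c) < 0, new interval: [2.480000, 2.785000]

After 2 iteration(s), the approximation is c_2 = 2.785000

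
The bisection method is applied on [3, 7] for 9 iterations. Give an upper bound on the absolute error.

Bisection error bound: |error| ≤ (b-a)/2^n
|error| ≤ (7 - 3)/2^9 = 4/2^9
|error| ≤ 0.0078125000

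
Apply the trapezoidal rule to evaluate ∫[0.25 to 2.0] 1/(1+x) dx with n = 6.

f(x) = 1/(1+x)
a = 0.25, b = 2.0, n = 6
h = (b - a)/n = 0.291667

Trapezoidal rule: (h/2)[f(x₀) + 2f(x₁) + 2f(x₂) + ... + f(xₙ)]

x_0 = 0.2500, f(x_0) = 0.800000, coefficient = 1
x_1 = 0.5417, f(x_1) = 0.648649, coefficient = 2
x_2 = 0.8333, f(x_2) = 0.545455, coefficient = 2
x_3 = 1.1250, f(x_3) = 0.470588, coefficient = 2
x_4 = 1.4167, f(x_4) = 0.413793, coefficient = 2
x_5 = 1.7083, f(x_5) = 0.369231, coefficient = 2
x_6 = 2.0000, f(x_6) = 0.333333, coefficient = 1

I ≈ (0.291667/2) × 6.028764 = 0.879195
Exact value: 0.875469
Error: 0.003726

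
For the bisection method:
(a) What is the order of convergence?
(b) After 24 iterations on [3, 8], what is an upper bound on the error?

(a) Bisection has linear (order 1) convergence; the error is halved each step.

(b) Error bound = (b-a)/2^n = (8 - 3)/2^{24}
    = 5/2^{24}

(a) 1 (linear); (b) error ≤ 2.98e-07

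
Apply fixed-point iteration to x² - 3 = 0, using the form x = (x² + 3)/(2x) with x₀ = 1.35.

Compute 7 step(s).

Equation: x² - 3 = 0
Fixed-point form: x = (x² + 3)/(2x)
x₀ = 1.35

x_1 = g(1.350000) = 1.786111
x_2 = g(1.786111) = 1.732869
x_3 = g(1.732869) = 1.732051
x_4 = g(1.732051) = 1.732051
x_5 = g(1.732051) = 1.732051
x_6 = g(1.732051) = 1.732051
x_7 = g(1.732051) = 1.732051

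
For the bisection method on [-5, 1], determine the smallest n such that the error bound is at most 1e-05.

We need (b-a)/2^n ≤ 1e-05
(1 - (-5))/2^n ≤ 1e-05
6/2^n ≤ 1e-05
2^n ≥ 600000
n ≥ log₂(600000) = 19.19
n ≥ 20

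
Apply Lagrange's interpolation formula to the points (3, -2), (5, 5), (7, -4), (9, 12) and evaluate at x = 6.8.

Lagrange interpolation formula:
P(x) = Σ yᵢ × Lᵢ(x)
where Lᵢ(x) = Π_{j≠i} (x - xⱼ)/(xᵢ - xⱼ)

L_0(6.8) = (6.8 - 5)/(3 - 5) × (6.8 - 7)/(3 - 7) × (6.8 - 9)/(3 - 9) = -0.016500
L_1(6.8) = (6.8 - 3)/(5 - 3) × (6.8 - 7)/(5 - 7) × (6.8 - 9)/(5 - 9) = 0.104500
L_2(6.8) = (6.8 - 3)/(7 - 3) × (6.8 - 5)/(7 - 5) × (6.8 - 9)/(7 - 9) = 0.940500
L_3(6.8) = (6.8 - 3)/(9 - 3) × (6.8 - 5)/(9 - 5) × (6.8 - 7)/(9 - 7) = -0.028500

P(6.8) = (-2)×L_0(6.8) + 5×L_1(6.8) + (-4)×L_2(6.8) + 12×L_3(6.8)
P(6.8) = -3.548500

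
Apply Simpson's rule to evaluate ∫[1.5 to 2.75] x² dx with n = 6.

f(x) = x²
a = 1.5, b = 2.75, n = 6
h = (b - a)/n = 0.208333

Simpson's rule: (h/3)[f(x₀) + 4f(x₁) + 2f(x₂) + ... + f(xₙ)]

x_0 = 1.5000, f(x_0) = 2.250000, coefficient = 1
x_1 = 1.7083, f(x_1) = 2.918403, coefficient = 4
x_2 = 1.9167, f(x_2) = 3.673611, coefficient = 2
x_3 = 2.1250, f(x_3) = 4.515625, coefficient = 4
x_4 = 2.3333, f(x_4) = 5.444444, coefficient = 2
x_5 = 2.5417, f(x_5) = 6.460069, coefficient = 4
x_6 = 2.7500, f(x_6) = 7.562500, coefficient = 1

I ≈ (0.208333/3) × 83.625000 = 5.807292
Exact value: 5.807292
Error: 0.000000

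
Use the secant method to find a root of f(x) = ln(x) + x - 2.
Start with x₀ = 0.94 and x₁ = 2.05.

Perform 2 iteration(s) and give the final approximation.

f(x) = ln(x) + x - 2
x₀ = 0.94, x₁ = 2.05

Secant formula: x_{n+1} = x_n - f(x_n)(x_n - x_{n-1})/(f(x_n) - f(x_{n-1}))

Iteration 1:
  f(0.940000) = -1.121875
  f(2.050000) = 0.767840
  x_2 = 2.050000 - 0.767840×(2.050000 - 0.940000)/(0.767840 - (-1.121875))
       = 1.598979
Iteration 2:
  f(2.050000) = 0.767840
  f(1.598979) = 0.068343
  x_3 = 1.598979 - 0.068343×(1.598979 - 2.050000)/(0.068343 - 0.767840)
       = 1.554912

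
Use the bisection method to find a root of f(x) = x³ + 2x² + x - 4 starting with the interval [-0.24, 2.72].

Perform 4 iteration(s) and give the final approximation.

f(x) = x³ + 2x² + x - 4
Initial interval: [-0.24, 2.72]

Iteration 1:
  c_1 = (-0.240000 + 2.720000)/2 = 1.240000
  f(c_1) = f(1.240000) = 2.221824
  f(a) × f(c) < 0, new interval: [-0.240000, 1.240000]
Iteration 2:
  c_2 = (-0.240000 + 1.240000)/2 = 0.500000
  f(c_2) = f(0.500000) = -2.875000
  f(a) × f(c) ≥ 0, new interval: [0.500000, 1.240000]
Iteration 3:
  c_3 = (0.500000 + 1.240000)/2 = 0.870000
  f(c_3) = f(0.870000) = -0.957697
  f(a) × f(c) ≥ 0, new interval: [0.870000, 1.240000]
Iteration 4:
  c_4 = (0.870000 + 1.240000)/2 = 1.055000
  f(c_4) = f(1.055000) = 0.455291
  f(a) × f(c) < 0, new interval: [0.870000, 1.055000]

After 4 iteration(s), the approximation is c_4 = 1.055000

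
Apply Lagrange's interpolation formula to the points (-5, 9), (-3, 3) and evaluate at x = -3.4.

Lagrange interpolation formula:
P(x) = Σ yᵢ × Lᵢ(x)
where Lᵢ(x) = Π_{j≠i} (x - xⱼ)/(xᵢ - xⱼ)

L_0(-3.4) = (-3.4 - (-3))/(-5 - (-3)) = 0.200000
L_1(-3.4) = (-3.4 - (-5))/(-3 - (-5)) = 0.800000

P(-3.4) = 9×L_0(-3.4) + 3×L_1(-3.4)
P(-3.4) = 4.200000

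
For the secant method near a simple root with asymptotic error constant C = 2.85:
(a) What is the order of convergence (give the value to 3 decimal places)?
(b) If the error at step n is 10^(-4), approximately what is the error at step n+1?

(a) Secant method has superlinear convergence with order φ = (1+√5)/2 ≈ 1.618.
    This means |e_{n+1}| ≈ C|e_n|^1.618.

(b) With |e_n| = 10^(-4) and C = 2.85:
    |e_{n+1}| ≈ 2.85 × (10^(-4))^1.618 = 2.85 × 10^(-6.47)

(a) ≈ 1.618 (golden ratio); (b) |e_{n+1}| ≈ 9.610e-07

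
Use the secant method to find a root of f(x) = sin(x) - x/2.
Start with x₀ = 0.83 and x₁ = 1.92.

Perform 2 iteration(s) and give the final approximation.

f(x) = sin(x) - x/2
x₀ = 0.83, x₁ = 1.92

Secant formula: x_{n+1} = x_n - f(x_n)(x_n - x_{n-1})/(f(x_n) - f(x_{n-1}))

Iteration 1:
  f(0.830000) = 0.322931
  f(1.920000) = -0.020355
  x_2 = 1.920000 - (-0.020355)×(1.920000 - 0.830000)/(-0.020355 - 0.322931)
       = 1.855370
Iteration 2:
  f(1.920000) = -0.020355
  f(1.855370) = 0.032096
  x_3 = 1.855370 - 0.032096×(1.855370 - 1.920000)/(0.032096 - (-0.020355))
       = 1.894919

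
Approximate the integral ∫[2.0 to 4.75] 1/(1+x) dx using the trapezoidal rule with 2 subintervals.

f(x) = 1/(1+x)
a = 2.0, b = 4.75, n = 2
h = (b - a)/n = 1.375000

Trapezoidal rule: (h/2)[f(x₀) + 2f(x₁) + 2f(x₂) + ... + f(xₙ)]

x_0 = 2.0000, f(x_0) = 0.333333, coefficient = 1
x_1 = 3.3750, f(x_1) = 0.228571, coefficient = 2
x_2 = 4.7500, f(x_2) = 0.173913, coefficient = 1

I ≈ (1.375000/2) × 0.964389 = 0.663018
Exact value: 0.650588
Error: 0.012430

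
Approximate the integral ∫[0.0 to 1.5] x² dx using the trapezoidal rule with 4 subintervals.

f(x) = x²
a = 0.0, b = 1.5, n = 4
h = (b - a)/n = 0.375000

Trapezoidal rule: (h/2)[f(x₀) + 2f(x₁) + 2f(x₂) + ... + f(xₙ)]

x_0 = 0.0000, f(x_0) = 0.000000, coefficient = 1
x_1 = 0.3750, f(x_1) = 0.140625, coefficient = 2
x_2 = 0.7500, f(x_2) = 0.562500, coefficient = 2
x_3 = 1.1250, f(x_3) = 1.265625, coefficient = 2
x_4 = 1.5000, f(x_4) = 2.250000, coefficient = 1

I ≈ (0.375000/2) × 6.187500 = 1.160156
Exact value: 1.125000
Error: 0.035156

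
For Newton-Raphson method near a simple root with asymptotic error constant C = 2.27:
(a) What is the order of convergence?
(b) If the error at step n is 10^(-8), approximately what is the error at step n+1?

(a) Newton-Raphson has quadratic (order 2) convergence near simple roots.
    This means |e_{n+1}| ≈ C|e_n|².

(b) With |e_n| = 10^(-8) and C = 2.27:
    |e_{n+1}| ≈ 2.27 × (10^(-8))² = 2.27 × 10^(-16)

(a) 2 (quadratic); (b) |e_{n+1}| ≈ 2.270e-16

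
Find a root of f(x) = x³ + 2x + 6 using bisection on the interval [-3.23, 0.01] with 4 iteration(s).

f(x) = x³ + 2x + 6
Initial interval: [-3.23, 0.01]

Iteration 1:
  c_1 = (-3.230000 + 0.010000)/2 = -1.610000
  f(c_1) = f(-1.610000) = -1.393281
  f(a) × f(c) ≥ 0, new interval: [-1.610000, 0.010000]
Iteration 2:
  c_2 = (-1.610000 + 0.010000)/2 = -0.800000
  f(c_2) = f(-0.800000) = 3.888000
  f(a) × f(c) < 0, new interval: [-1.610000, -0.800000]
Iteration 3:
  c_3 = (-1.610000 + (-0.800000))/2 = -1.205000
  f(c_3) = f(-1.205000) = 1.840310
  f(a) × f(c) < 0, new interval: [-1.610000, -1.205000]
Iteration 4:
  c_4 = (-1.610000 + (-1.205000))/2 = -1.407500
  f(c_4) = f(-1.407500) = 0.396663
  f(a) × f(c) < 0, new interval: [-1.610000, -1.407500]

After 4 iteration(s), the approximation is c_4 = -1.407500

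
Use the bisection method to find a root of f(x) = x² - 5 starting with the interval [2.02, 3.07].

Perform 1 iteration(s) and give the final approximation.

f(x) = x² - 5
Initial interval: [2.02, 3.07]

Iteration 1:
  c_1 = (2.020000 + 3.070000)/2 = 2.545000
  f(c_1) = f(2.545000) = 1.477025
  f(a) × f(c) < 0, new interval: [2.020000, 2.545000]

After 1 iteration(s), the approximation is c_1 = 2.545000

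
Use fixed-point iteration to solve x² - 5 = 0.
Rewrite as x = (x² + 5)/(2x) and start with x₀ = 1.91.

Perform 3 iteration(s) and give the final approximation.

Equation: x² - 5 = 0
Fixed-point form: x = (x² + 5)/(2x)
x₀ = 1.91

x_1 = g(1.910000) = 2.263901
x_2 = g(2.263901) = 2.236239
x_3 = g(2.236239) = 2.236068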